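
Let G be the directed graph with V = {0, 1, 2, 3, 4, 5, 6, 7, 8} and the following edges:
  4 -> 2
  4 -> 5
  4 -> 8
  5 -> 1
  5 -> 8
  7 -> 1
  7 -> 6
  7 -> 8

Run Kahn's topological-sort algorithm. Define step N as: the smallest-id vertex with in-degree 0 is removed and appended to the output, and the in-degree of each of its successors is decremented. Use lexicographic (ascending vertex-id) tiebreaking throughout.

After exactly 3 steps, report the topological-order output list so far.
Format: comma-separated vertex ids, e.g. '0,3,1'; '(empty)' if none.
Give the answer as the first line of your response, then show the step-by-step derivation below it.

0,3,4

step 1: output 0; order=[0]; indeg=(0,2,1,0,0,1,1,0,3)
step 2: output 3; order=[0,3]; indeg=(0,2,1,0,0,1,1,0,3)
step 3: output 4; order=[0,3,4]; indeg=(0,2,0,0,0,0,1,0,2)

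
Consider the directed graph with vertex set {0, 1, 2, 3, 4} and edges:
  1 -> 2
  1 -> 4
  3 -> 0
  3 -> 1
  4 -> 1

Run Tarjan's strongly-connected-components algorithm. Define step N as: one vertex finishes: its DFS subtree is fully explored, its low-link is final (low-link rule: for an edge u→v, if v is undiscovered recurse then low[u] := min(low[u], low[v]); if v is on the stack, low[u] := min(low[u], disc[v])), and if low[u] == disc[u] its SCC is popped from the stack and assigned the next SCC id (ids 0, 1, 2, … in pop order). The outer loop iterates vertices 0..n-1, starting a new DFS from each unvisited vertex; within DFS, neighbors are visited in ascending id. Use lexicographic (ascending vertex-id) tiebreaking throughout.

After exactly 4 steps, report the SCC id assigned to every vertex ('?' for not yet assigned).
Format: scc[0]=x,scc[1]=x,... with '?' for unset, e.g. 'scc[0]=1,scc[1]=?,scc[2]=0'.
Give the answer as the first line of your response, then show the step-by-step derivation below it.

scc[0]=0,scc[1]=2,scc[2]=1,scc[3]=?,scc[4]=2

step 1: low=(low[0]=0,low[1]=?,low[2]=?,low[3]=?,low[4]=?); scc=(scc[0]=0,scc[1]=?,scc[2]=?,scc[3]=?,scc[4]=?)
step 2: low=(low[0]=0,low[1]=1,low[2]=2,low[3]=?,low[4]=?); scc=(scc[0]=0,scc[1]=?,scc[2]=1,scc[3]=?,scc[4]=?)
step 3: low=(low[0]=0,low[1]=1,low[2]=2,low[3]=?,low[4]=1); scc=(scc[0]=0,scc[1]=?,scc[2]=1,scc[3]=?,scc[4]=?)
step 4: low=(low[0]=0,low[1]=1,low[2]=2,low[3]=?,low[4]=1); scc=(scc[0]=0,scc[1]=2,scc[2]=1,scc[3]=?,scc[4]=2)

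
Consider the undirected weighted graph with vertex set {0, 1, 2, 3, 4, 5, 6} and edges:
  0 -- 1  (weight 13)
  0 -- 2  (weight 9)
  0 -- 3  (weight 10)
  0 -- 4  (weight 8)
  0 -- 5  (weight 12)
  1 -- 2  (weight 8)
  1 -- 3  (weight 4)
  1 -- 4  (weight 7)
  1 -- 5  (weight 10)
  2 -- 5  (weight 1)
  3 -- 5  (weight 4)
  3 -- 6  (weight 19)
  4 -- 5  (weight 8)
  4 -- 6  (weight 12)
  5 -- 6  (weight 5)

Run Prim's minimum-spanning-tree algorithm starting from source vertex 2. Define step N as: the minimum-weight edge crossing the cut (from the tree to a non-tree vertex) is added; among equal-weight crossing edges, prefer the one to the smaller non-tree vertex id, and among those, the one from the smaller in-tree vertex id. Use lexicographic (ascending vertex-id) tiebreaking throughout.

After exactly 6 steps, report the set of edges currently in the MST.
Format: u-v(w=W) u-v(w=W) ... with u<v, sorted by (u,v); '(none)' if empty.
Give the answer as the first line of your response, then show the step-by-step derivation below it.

0-4(w=8) 1-3(w=4) 1-4(w=7) 2-5(w=1) 3-5(w=4) 5-6(w=5)

step 1: add edge 2-5 (w=1); MST = {2-5(w=1)}
step 2: add edge 3-5 (w=4); MST = {2-5(w=1) 3-5(w=4)}
step 3: add edge 1-3 (w=4); MST = {1-3(w=4) 2-5(w=1) 3-5(w=4)}
step 4: add edge 5-6 (w=5); MST = {1-3(w=4) 2-5(w=1) 3-5(w=4) 5-6(w=5)}
step 5: add edge 1-4 (w=7); MST = {1-3(w=4) 1-4(w=7) 2-5(w=1) 3-5(w=4) 5-6(w=5)}
step 6: add edge 0-4 (w=8); MST = {0-4(w=8) 1-3(w=4) 1-4(w=7) 2-5(w=1) 3-5(w=4) 5-6(w=5)}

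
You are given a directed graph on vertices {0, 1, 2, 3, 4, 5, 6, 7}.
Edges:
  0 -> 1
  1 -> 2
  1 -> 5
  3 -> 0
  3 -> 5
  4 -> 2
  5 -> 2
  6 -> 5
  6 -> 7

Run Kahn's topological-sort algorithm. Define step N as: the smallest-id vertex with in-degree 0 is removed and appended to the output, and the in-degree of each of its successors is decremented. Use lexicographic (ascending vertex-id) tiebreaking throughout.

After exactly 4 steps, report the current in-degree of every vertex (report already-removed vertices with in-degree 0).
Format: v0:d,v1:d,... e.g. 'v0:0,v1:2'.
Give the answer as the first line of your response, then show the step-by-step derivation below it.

v0:0,v1:0,v2:1,v3:0,v4:0,v5:1,v6:0,v7:1

step 1: output 3; order=[3]; indeg=(0,1,3,0,0,2,0,1)
step 2: output 0; order=[3,0]; indeg=(0,0,3,0,0,2,0,1)
step 3: output 1; order=[3,0,1]; indeg=(0,0,2,0,0,1,0,1)
step 4: output 4; order=[3,0,1,4]; indeg=(0,0,1,0,0,1,0,1)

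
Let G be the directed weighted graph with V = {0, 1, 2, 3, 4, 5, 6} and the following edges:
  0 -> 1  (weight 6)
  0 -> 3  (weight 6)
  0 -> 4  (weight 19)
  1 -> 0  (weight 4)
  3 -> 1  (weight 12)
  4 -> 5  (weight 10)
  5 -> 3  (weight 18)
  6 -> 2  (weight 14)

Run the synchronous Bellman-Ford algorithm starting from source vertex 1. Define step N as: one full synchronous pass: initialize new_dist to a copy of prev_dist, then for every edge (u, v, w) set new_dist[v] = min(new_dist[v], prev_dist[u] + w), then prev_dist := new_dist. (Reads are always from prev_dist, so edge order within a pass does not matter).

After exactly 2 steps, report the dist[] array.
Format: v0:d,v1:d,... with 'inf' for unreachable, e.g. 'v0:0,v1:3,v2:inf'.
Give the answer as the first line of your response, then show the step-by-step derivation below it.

v0:4,v1:0,v2:inf,v3:10,v4:23,v5:inf,v6:inf

step 1: dist = v0:4,v1:0,v2:inf,v3:inf,v4:inf,v5:inf,v6:inf
step 2: dist = v0:4,v1:0,v2:inf,v3:10,v4:23,v5:inf,v6:inf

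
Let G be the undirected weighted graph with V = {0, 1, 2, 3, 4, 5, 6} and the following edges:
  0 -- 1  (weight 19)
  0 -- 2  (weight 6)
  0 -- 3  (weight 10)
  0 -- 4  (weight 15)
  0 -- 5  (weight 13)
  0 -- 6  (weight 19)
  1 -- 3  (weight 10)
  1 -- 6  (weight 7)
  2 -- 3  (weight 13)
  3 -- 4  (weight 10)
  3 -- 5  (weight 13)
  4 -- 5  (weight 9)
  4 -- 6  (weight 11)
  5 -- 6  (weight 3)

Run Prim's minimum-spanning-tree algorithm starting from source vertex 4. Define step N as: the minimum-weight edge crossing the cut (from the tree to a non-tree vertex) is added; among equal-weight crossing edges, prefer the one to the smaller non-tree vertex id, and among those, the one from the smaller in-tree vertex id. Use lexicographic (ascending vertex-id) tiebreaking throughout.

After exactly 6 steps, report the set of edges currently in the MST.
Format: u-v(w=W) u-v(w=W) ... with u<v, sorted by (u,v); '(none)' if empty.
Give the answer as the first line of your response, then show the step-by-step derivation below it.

0-2(w=6) 0-3(w=10) 1-3(w=10) 1-6(w=7) 4-5(w=9) 5-6(w=3)

step 1: add edge 4-5 (w=9); MST = {4-5(w=9)}
step 2: add edge 5-6 (w=3); MST = {4-5(w=9) 5-6(w=3)}
step 3: add edge 1-6 (w=7); MST = {1-6(w=7) 4-5(w=9) 5-6(w=3)}
step 4: add edge 1-3 (w=10); MST = {1-3(w=10) 1-6(w=7) 4-5(w=9) 5-6(w=3)}
step 5: add edge 0-3 (w=10); MST = {0-3(w=10) 1-3(w=10) 1-6(w=7) 4-5(w=9) 5-6(w=3)}
step 6: add edge 0-2 (w=6); MST = {0-2(w=6) 0-3(w=10) 1-3(w=10) 1-6(w=7) 4-5(w=9) 5-6(w=3)}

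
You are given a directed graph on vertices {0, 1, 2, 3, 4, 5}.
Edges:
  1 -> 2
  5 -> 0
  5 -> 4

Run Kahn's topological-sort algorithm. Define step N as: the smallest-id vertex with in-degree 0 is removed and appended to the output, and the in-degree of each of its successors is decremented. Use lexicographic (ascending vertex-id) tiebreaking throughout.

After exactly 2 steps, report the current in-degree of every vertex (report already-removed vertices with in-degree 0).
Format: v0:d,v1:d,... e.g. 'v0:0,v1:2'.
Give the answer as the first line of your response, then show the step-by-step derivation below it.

v0:1,v1:0,v2:0,v3:0,v4:1,v5:0

step 1: output 1; order=[1]; indeg=(1,0,0,0,1,0)
step 2: output 2; order=[1,2]; indeg=(1,0,0,0,1,0)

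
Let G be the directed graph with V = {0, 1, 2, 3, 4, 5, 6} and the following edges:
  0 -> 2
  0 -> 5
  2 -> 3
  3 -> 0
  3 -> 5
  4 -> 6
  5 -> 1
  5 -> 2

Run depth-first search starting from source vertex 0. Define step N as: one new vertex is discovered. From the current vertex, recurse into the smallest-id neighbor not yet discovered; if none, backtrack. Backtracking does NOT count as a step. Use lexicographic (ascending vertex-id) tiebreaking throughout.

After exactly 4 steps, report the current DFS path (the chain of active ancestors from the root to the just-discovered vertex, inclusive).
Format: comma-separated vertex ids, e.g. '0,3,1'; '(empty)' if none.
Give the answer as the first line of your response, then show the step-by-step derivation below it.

0,2,3,5

step 1: discover 0; path=0; order=0
step 2: discover 2; path=0>2; order=0,2
step 3: discover 3; path=0>2>3; order=0,2,3
step 4: discover 5; path=0>2>3>5; order=0,2,3,5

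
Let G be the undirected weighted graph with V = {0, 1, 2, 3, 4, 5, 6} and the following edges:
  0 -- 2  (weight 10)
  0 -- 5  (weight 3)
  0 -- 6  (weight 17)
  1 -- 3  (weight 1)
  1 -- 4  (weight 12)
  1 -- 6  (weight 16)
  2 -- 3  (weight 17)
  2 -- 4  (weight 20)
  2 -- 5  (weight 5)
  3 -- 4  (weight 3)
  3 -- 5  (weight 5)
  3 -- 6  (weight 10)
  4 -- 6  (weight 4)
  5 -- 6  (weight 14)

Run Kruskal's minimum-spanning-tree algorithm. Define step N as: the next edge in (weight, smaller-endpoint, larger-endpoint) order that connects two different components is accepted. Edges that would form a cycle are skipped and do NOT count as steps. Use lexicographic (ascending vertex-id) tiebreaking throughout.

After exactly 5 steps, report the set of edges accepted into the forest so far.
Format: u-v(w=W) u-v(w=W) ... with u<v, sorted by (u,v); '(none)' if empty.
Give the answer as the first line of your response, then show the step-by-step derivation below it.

0-5(w=3) 1-3(w=1) 2-5(w=5) 3-4(w=3) 4-6(w=4)

step 1: add edge 1-3 (w=1); MST = {1-3(w=1)}
step 2: add edge 0-5 (w=3); MST = {0-5(w=3) 1-3(w=1)}
step 3: add edge 3-4 (w=3); MST = {0-5(w=3) 1-3(w=1) 3-4(w=3)}
step 4: add edge 4-6 (w=4); MST = {0-5(w=3) 1-3(w=1) 3-4(w=3) 4-6(w=4)}
step 5: add edge 2-5 (w=5); MST = {0-5(w=3) 1-3(w=1) 2-5(w=5) 3-4(w=3) 4-6(w=4)}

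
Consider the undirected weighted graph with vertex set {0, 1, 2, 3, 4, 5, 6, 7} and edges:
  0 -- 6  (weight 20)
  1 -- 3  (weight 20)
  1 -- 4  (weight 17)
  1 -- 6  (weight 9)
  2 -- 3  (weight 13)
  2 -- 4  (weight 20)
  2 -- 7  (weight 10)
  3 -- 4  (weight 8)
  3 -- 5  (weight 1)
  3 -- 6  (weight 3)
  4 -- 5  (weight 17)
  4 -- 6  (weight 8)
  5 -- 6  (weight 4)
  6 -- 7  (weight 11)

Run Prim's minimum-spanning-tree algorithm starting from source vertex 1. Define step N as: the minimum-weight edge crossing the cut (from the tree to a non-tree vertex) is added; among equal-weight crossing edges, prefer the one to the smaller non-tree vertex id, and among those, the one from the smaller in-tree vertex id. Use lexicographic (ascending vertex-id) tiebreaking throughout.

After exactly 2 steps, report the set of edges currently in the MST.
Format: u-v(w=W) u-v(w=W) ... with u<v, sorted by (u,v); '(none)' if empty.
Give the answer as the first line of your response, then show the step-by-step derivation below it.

1-6(w=9) 3-6(w=3)

step 1: add edge 1-6 (w=9); MST = {1-6(w=9)}
step 2: add edge 3-6 (w=3); MST = {1-6(w=9) 3-6(w=3)}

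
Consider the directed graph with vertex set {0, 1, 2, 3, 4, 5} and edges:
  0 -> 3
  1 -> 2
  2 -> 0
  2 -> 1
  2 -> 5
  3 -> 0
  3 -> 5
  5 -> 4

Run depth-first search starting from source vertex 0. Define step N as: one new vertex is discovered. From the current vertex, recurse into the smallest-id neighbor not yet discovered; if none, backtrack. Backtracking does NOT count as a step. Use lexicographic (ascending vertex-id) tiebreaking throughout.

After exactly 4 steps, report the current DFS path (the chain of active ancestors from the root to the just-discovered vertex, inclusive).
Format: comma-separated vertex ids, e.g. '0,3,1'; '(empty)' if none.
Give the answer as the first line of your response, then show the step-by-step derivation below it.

0,3,5,4

step 1: discover 0; path=0; order=0
step 2: discover 3; path=0>3; order=0,3
step 3: discover 5; path=0>3>5; order=0,3,5
step 4: discover 4; path=0>3>5>4; order=0,3,5,4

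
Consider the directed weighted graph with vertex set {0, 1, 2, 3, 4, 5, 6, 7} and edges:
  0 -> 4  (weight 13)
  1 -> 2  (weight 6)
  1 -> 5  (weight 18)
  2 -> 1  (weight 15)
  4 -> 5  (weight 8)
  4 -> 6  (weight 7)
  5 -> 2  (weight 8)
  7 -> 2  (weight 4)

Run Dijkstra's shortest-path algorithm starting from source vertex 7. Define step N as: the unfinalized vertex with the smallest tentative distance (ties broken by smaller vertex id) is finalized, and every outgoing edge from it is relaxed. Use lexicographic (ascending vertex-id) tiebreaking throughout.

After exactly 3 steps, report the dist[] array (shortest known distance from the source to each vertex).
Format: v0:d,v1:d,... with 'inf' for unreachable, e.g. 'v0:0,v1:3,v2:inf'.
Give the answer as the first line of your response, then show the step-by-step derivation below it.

v0:inf,v1:19,v2:4,v3:inf,v4:inf,v5:37,v6:inf,v7:0

step 1: dist = v0:inf,v1:inf,v2:4,v3:inf,v4:inf,v5:inf,v6:inf,v7:0
step 2: dist = v0:inf,v1:19,v2:4,v3:inf,v4:inf,v5:inf,v6:inf,v7:0
step 3: dist = v0:inf,v1:19,v2:4,v3:inf,v4:inf,v5:37,v6:inf,v7:0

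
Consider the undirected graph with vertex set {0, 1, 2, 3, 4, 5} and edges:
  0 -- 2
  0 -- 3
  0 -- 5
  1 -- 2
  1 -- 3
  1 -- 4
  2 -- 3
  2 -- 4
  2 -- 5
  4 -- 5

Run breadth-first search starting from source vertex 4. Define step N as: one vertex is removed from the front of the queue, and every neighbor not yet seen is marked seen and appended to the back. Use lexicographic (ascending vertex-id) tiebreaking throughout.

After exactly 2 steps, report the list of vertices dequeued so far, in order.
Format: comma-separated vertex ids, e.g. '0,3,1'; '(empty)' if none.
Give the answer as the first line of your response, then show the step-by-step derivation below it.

4,1

step 1: dequeue 4; queue=[1,2,5]; order=4
step 2: dequeue 1; queue=[2,5,3]; order=4,1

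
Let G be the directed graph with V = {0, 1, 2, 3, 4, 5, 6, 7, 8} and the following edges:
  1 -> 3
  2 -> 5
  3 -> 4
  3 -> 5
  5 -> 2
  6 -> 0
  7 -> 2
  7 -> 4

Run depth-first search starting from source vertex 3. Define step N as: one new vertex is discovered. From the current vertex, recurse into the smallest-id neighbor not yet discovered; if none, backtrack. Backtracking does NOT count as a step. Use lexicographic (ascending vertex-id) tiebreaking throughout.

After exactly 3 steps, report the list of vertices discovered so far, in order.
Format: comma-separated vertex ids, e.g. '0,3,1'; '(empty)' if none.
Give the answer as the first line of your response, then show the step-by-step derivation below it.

3,4,5

step 1: discover 3; path=3; order=3
step 2: discover 4; path=3>4; order=3,4
step 3: discover 5; path=3>5; order=3,4,5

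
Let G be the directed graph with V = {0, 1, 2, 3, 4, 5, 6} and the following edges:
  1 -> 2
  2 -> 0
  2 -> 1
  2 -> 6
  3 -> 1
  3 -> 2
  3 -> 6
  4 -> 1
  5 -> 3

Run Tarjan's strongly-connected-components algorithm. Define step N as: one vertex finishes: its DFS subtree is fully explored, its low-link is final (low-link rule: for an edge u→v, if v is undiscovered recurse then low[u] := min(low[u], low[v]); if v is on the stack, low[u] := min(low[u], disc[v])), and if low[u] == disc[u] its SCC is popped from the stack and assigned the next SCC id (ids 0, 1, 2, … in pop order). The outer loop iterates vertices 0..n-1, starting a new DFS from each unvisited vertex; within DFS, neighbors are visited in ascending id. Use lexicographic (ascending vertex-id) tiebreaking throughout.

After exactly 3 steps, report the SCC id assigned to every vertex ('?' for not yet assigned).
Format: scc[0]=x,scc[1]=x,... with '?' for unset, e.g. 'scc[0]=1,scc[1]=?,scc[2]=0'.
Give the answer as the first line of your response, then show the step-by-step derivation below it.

scc[0]=0,scc[1]=?,scc[2]=?,scc[3]=?,scc[4]=?,scc[5]=?,scc[6]=1

step 1: low=(low[0]=0,low[1]=?,low[2]=?,low[3]=?,low[4]=?,low[5]=?,low[6]=?); scc=(scc[0]=0,scc[1]=?,scc[2]=?,scc[3]=?,scc[4]=?,scc[5]=?,scc[6]=?)
step 2: low=(low[0]=0,low[1]=1,low[2]=1,low[3]=?,low[4]=?,low[5]=?,low[6]=3); scc=(scc[0]=0,scc[1]=?,scc[2]=?,scc[3]=?,scc[4]=?,scc[5]=?,scc[6]=1)
step 3: low=(low[0]=0,low[1]=1,low[2]=1,low[3]=?,low[4]=?,low[5]=?,low[6]=3); scc=(scc[0]=0,scc[1]=?,scc[2]=?,scc[3]=?,scc[4]=?,scc[5]=?,scc[6]=1)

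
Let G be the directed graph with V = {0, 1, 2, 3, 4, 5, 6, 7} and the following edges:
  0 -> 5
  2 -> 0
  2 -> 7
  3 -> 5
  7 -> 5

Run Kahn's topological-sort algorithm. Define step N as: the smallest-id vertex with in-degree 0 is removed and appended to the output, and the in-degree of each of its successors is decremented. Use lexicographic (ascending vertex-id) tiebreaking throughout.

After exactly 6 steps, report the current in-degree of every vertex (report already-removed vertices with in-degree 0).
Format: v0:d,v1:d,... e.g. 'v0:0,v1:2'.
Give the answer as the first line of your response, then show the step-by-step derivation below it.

v0:0,v1:0,v2:0,v3:0,v4:0,v5:1,v6:0,v7:0

step 1: output 1; order=[1]; indeg=(1,0,0,0,0,3,0,1)
step 2: output 2; order=[1,2]; indeg=(0,0,0,0,0,3,0,0)
step 3: output 0; order=[1,2,0]; indeg=(0,0,0,0,0,2,0,0)
step 4: output 3; order=[1,2,0,3]; indeg=(0,0,0,0,0,1,0,0)
step 5: output 4; order=[1,2,0,3,4]; indeg=(0,0,0,0,0,1,0,0)
step 6: output 6; order=[1,2,0,3,4,6]; indeg=(0,0,0,0,0,1,0,0)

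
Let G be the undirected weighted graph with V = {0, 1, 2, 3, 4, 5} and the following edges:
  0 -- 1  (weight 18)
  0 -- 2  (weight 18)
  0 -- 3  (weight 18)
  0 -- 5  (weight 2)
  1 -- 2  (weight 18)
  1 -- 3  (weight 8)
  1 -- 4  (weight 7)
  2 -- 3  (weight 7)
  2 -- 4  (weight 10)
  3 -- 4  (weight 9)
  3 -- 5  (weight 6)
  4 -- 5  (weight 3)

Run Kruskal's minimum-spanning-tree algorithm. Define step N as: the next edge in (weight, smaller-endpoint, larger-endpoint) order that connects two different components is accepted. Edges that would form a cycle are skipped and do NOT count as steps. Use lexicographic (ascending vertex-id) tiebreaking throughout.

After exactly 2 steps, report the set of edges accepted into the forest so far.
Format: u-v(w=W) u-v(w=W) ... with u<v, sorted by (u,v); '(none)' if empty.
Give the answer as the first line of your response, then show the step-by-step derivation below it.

0-5(w=2) 4-5(w=3)

step 1: add edge 0-5 (w=2); MST = {0-5(w=2)}
step 2: add edge 4-5 (w=3); MST = {0-5(w=2) 4-5(w=3)}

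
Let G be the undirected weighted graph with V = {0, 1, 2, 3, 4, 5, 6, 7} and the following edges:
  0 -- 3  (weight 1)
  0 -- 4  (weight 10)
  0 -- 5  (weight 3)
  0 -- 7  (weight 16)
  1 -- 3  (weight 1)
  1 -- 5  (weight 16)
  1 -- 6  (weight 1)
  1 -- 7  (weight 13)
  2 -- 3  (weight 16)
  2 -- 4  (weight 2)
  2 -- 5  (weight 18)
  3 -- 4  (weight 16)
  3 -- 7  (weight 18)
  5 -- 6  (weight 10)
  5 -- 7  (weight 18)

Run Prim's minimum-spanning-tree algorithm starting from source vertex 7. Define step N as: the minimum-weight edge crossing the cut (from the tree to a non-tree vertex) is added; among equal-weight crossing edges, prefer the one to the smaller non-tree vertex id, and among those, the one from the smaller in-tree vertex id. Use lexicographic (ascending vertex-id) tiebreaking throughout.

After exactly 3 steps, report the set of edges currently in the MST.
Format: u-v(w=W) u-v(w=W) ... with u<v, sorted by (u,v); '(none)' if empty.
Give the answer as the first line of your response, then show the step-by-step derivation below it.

0-3(w=1) 1-3(w=1) 1-7(w=13)

step 1: add edge 1-7 (w=13); MST = {1-7(w=13)}
step 2: add edge 1-3 (w=1); MST = {1-3(w=1) 1-7(w=13)}
step 3: add edge 0-3 (w=1); MST = {0-3(w=1) 1-3(w=1) 1-7(w=13)}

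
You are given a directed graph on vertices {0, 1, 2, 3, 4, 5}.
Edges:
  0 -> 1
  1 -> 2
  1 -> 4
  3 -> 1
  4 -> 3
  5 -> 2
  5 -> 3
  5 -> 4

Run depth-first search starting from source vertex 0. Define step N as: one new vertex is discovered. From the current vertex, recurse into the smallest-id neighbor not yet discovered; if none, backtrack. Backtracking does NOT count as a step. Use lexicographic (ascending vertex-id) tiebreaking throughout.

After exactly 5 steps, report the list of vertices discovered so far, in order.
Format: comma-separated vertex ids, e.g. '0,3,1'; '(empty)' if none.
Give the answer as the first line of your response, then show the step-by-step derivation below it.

0,1,2,4,3

step 1: discover 0; path=0; order=0
step 2: discover 1; path=0>1; order=0,1
step 3: discover 2; path=0>1>2; order=0,1,2
step 4: discover 4; path=0>1>4; order=0,1,2,4
step 5: discover 3; path=0>1>4>3; order=0,1,2,4,3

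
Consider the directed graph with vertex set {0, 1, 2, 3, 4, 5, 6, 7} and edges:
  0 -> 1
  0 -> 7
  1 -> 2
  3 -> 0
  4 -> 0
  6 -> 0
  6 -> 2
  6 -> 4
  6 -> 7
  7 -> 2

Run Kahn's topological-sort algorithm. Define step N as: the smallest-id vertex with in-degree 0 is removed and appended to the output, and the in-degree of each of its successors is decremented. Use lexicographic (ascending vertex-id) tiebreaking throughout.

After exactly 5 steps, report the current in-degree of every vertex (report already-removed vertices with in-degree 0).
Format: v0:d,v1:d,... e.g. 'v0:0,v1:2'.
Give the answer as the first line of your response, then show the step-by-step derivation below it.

v0:0,v1:0,v2:2,v3:0,v4:0,v5:0,v6:0,v7:0

step 1: output 3; order=[3]; indeg=(2,1,3,0,1,0,0,2)
step 2: output 5; order=[3,5]; indeg=(2,1,3,0,1,0,0,2)
step 3: output 6; order=[3,5,6]; indeg=(1,1,2,0,0,0,0,1)
step 4: output 4; order=[3,5,6,4]; indeg=(0,1,2,0,0,0,0,1)
step 5: output 0; order=[3,5,6,4,0]; indeg=(0,0,2,0,0,0,0,0)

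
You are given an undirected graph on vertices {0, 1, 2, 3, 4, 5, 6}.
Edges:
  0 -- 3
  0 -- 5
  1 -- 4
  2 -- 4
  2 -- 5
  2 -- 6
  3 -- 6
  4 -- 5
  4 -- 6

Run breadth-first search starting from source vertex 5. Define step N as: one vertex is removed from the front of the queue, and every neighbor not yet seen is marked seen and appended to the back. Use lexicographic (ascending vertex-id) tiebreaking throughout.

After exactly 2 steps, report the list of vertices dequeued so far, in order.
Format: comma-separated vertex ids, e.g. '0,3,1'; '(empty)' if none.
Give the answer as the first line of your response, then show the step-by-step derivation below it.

5,0

step 1: dequeue 5; queue=[0,2,4]; order=5
step 2: dequeue 0; queue=[2,4,3]; order=5,0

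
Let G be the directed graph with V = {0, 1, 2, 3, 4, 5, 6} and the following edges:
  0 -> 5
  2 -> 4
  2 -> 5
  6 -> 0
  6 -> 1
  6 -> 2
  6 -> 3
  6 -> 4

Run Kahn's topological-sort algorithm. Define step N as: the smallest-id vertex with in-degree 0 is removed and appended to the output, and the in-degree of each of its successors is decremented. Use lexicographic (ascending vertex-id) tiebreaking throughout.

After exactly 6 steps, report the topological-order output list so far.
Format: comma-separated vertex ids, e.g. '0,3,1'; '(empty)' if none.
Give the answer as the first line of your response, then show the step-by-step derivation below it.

6,0,1,2,3,4

step 1: output 6; order=[6]; indeg=(0,0,0,0,1,2,0)
step 2: output 0; order=[6,0]; indeg=(0,0,0,0,1,1,0)
step 3: output 1; order=[6,0,1]; indeg=(0,0,0,0,1,1,0)
step 4: output 2; order=[6,0,1,2]; indeg=(0,0,0,0,0,0,0)
step 5: output 3; order=[6,0,1,2,3]; indeg=(0,0,0,0,0,0,0)
step 6: output 4; order=[6,0,1,2,3,4]; indeg=(0,0,0,0,0,0,0)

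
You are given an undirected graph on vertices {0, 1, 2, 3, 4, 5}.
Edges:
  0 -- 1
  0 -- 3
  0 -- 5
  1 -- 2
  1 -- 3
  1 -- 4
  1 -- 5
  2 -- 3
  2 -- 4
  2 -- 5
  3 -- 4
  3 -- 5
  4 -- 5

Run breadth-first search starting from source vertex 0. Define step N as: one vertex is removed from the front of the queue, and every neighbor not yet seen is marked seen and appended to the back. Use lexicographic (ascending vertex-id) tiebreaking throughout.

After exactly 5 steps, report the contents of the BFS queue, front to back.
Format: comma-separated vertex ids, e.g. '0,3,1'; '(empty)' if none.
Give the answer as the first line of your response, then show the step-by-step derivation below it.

4

step 1: dequeue 0; queue=[1,3,5]; order=0
step 2: dequeue 1; queue=[3,5,2,4]; order=0,1
step 3: dequeue 3; queue=[5,2,4]; order=0,1,3
step 4: dequeue 5; queue=[2,4]; order=0,1,3,5
step 5: dequeue 2; queue=[4]; order=0,1,3,5,2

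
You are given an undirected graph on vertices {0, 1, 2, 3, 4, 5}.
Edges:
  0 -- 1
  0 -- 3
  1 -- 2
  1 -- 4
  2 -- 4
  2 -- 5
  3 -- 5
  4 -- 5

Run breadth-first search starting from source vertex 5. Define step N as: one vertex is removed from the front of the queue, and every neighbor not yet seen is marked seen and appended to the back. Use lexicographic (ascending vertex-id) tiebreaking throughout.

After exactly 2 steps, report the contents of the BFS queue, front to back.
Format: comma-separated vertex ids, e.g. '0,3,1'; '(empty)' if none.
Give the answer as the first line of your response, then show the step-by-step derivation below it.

3,4,1

step 1: dequeue 5; queue=[2,3,4]; order=5
step 2: dequeue 2; queue=[3,4,1]; order=5,2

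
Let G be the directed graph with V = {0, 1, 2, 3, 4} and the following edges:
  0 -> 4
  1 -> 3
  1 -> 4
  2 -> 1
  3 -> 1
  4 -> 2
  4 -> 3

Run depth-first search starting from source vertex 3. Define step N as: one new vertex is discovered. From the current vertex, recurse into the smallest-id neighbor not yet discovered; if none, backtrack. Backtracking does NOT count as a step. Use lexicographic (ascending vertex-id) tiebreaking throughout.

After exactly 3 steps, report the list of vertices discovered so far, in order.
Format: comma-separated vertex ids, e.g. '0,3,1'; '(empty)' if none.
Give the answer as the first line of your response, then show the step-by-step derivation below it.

3,1,4

step 1: discover 3; path=3; order=3
step 2: discover 1; path=3>1; order=3,1
step 3: discover 4; path=3>1>4; order=3,1,4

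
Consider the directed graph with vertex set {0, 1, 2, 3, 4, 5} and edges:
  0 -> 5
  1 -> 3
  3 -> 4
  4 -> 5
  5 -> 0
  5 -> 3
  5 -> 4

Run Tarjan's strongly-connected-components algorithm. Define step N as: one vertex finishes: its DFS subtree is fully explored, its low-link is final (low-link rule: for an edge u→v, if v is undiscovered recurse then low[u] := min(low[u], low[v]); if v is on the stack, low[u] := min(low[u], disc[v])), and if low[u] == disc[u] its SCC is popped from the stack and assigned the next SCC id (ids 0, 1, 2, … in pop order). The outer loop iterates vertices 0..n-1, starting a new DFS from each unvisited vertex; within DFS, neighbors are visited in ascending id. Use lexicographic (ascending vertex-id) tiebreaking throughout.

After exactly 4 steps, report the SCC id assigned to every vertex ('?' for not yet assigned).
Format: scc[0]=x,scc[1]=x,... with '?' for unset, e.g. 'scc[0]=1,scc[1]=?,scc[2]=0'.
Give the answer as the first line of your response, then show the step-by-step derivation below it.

scc[0]=0,scc[1]=?,scc[2]=?,scc[3]=0,scc[4]=0,scc[5]=0

step 1: low=(low[0]=0,low[1]=?,low[2]=?,low[3]=2,low[4]=1,low[5]=0); scc=(scc[0]=?,scc[1]=?,scc[2]=?,scc[3]=?,scc[4]=?,scc[5]=?)
step 2: low=(low[0]=0,low[1]=?,low[2]=?,low[3]=1,low[4]=1,low[5]=0); scc=(scc[0]=?,scc[1]=?,scc[2]=?,scc[3]=?,scc[4]=?,scc[5]=?)
step 3: low=(low[0]=0,low[1]=?,low[2]=?,low[3]=1,low[4]=1,low[5]=0); scc=(scc[0]=?,scc[1]=?,scc[2]=?,scc[3]=?,scc[4]=?,scc[5]=?)
step 4: low=(low[0]=0,low[1]=?,low[2]=?,low[3]=1,low[4]=1,low[5]=0); scc=(scc[0]=0,scc[1]=?,scc[2]=?,scc[3]=0,scc[4]=0,scc[5]=0)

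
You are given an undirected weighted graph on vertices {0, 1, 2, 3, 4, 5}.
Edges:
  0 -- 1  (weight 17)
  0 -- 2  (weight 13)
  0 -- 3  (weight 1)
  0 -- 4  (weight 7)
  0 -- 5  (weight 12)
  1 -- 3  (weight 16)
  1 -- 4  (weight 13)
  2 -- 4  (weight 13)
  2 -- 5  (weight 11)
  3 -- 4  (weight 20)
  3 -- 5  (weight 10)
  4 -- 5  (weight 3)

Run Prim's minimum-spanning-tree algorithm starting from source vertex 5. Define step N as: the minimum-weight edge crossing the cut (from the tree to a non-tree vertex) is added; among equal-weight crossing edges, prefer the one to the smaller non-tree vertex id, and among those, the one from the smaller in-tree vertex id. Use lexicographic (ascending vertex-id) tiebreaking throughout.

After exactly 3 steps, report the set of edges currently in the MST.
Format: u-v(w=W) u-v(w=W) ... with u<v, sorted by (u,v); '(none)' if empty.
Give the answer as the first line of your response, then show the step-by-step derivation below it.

0-3(w=1) 0-4(w=7) 4-5(w=3)

step 1: add edge 4-5 (w=3); MST = {4-5(w=3)}
step 2: add edge 0-4 (w=7); MST = {0-4(w=7) 4-5(w=3)}
step 3: add edge 0-3 (w=1); MST = {0-3(w=1) 0-4(w=7) 4-5(w=3)}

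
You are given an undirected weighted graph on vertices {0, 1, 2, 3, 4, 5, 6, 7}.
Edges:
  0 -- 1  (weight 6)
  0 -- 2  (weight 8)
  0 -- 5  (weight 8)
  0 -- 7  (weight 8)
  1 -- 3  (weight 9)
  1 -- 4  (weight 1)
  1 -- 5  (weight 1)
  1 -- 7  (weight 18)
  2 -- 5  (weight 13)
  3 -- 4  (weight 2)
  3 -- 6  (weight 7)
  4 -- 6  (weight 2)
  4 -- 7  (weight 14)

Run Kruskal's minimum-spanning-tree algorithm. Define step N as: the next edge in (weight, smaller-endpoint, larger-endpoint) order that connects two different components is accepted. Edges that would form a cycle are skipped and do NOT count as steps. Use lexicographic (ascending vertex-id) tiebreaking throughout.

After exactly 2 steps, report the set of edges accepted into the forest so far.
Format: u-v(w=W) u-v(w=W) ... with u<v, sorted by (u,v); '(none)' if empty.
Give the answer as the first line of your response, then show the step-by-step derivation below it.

1-4(w=1) 1-5(w=1)

step 1: add edge 1-4 (w=1); MST = {1-4(w=1)}
step 2: add edge 1-5 (w=1); MST = {1-4(w=1) 1-5(w=1)}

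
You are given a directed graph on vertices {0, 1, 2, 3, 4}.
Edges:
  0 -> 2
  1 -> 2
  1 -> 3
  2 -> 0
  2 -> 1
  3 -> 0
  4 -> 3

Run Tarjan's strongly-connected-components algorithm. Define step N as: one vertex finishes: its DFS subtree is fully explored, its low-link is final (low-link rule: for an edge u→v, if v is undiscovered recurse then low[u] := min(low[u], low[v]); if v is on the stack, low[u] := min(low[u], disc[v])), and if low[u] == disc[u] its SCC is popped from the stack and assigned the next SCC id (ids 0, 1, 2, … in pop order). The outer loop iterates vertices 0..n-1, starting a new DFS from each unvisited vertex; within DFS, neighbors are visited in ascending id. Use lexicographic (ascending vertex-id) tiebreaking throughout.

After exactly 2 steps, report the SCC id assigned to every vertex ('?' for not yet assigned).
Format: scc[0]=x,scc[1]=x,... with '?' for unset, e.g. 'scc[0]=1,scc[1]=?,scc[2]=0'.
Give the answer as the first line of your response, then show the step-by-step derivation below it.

scc[0]=?,scc[1]=?,scc[2]=?,scc[3]=?,scc[4]=?

step 1: low=(low[0]=0,low[1]=1,low[2]=0,low[3]=0,low[4]=?); scc=(scc[0]=?,scc[1]=?,scc[2]=?,scc[3]=?,scc[4]=?)
step 2: low=(low[0]=0,low[1]=0,low[2]=0,low[3]=0,low[4]=?); scc=(scc[0]=?,scc[1]=?,scc[2]=?,scc[3]=?,scc[4]=?)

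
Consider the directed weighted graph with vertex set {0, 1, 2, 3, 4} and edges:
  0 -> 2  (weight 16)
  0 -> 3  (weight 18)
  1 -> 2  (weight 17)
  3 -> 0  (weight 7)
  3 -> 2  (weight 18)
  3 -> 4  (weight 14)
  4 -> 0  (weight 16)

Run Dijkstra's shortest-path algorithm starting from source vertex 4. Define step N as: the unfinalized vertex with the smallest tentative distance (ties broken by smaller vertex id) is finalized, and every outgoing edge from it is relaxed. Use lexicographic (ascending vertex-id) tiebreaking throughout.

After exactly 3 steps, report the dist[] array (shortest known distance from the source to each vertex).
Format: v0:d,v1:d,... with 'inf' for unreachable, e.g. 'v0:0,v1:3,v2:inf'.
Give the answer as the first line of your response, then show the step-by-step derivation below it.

v0:16,v1:inf,v2:32,v3:34,v4:0

step 1: dist = v0:16,v1:inf,v2:inf,v3:inf,v4:0
step 2: dist = v0:16,v1:inf,v2:32,v3:34,v4:0
step 3: dist = v0:16,v1:inf,v2:32,v3:34,v4:0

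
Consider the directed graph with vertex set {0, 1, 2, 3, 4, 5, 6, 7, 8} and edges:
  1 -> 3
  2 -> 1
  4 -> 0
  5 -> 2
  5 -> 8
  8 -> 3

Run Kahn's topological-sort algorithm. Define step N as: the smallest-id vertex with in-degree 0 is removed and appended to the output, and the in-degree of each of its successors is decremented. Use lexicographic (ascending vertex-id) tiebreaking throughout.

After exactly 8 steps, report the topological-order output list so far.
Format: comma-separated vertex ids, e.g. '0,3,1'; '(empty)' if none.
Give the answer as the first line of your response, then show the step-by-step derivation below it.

4,0,5,2,1,6,7,8

step 1: output 4; order=[4]; indeg=(0,1,1,2,0,0,0,0,1)
step 2: output 0; order=[4,0]; indeg=(0,1,1,2,0,0,0,0,1)
step 3: output 5; order=[4,0,5]; indeg=(0,1,0,2,0,0,0,0,0)
step 4: output 2; order=[4,0,5,2]; indeg=(0,0,0,2,0,0,0,0,0)
step 5: output 1; order=[4,0,5,2,1]; indeg=(0,0,0,1,0,0,0,0,0)
step 6: output 6; order=[4,0,5,2,1,6]; indeg=(0,0,0,1,0,0,0,0,0)
step 7: output 7; order=[4,0,5,2,1,6,7]; indeg=(0,0,0,1,0,0,0,0,0)
step 8: output 8; order=[4,0,5,2,1,6,7,8]; indeg=(0,0,0,0,0,0,0,0,0)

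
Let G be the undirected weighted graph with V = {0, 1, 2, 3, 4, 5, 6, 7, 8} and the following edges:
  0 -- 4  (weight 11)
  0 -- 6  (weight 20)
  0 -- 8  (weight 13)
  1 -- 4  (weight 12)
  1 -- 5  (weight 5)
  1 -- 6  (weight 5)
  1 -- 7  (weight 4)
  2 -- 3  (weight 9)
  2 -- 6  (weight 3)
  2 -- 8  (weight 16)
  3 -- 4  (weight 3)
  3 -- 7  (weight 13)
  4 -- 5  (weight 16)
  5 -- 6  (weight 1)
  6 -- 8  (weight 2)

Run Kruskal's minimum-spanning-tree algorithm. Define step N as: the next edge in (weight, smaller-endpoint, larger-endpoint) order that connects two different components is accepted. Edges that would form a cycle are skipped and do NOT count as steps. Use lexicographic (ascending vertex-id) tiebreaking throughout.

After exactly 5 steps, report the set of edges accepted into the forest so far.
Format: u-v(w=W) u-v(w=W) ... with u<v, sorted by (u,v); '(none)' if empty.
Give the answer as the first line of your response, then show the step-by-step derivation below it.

1-7(w=4) 2-6(w=3) 3-4(w=3) 5-6(w=1) 6-8(w=2)

step 1: add edge 5-6 (w=1); MST = {5-6(w=1)}
step 2: add edge 6-8 (w=2); MST = {5-6(w=1) 6-8(w=2)}
step 3: add edge 2-6 (w=3); MST = {2-6(w=3) 5-6(w=1) 6-8(w=2)}
step 4: add edge 3-4 (w=3); MST = {2-6(w=3) 3-4(w=3) 5-6(w=1) 6-8(w=2)}
step 5: add edge 1-7 (w=4); MST = {1-7(w=4) 2-6(w=3) 3-4(w=3) 5-6(w=1) 6-8(w=2)}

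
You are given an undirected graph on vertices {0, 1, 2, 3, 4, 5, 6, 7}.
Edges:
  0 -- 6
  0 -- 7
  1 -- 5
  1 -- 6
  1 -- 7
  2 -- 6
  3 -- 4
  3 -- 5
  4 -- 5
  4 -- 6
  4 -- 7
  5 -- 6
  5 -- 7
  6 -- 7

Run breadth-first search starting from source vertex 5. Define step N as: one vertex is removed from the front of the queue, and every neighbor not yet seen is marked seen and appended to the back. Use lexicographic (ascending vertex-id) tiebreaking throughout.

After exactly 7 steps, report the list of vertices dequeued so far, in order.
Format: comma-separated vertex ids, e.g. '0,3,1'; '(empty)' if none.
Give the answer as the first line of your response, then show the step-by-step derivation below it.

5,1,3,4,6,7,0

step 1: dequeue 5; queue=[1,3,4,6,7]; order=5
step 2: dequeue 1; queue=[3,4,6,7]; order=5,1
step 3: dequeue 3; queue=[4,6,7]; order=5,1,3
step 4: dequeue 4; queue=[6,7]; order=5,1,3,4
step 5: dequeue 6; queue=[7,0,2]; order=5,1,3,4,6
step 6: dequeue 7; queue=[0,2]; order=5,1,3,4,6,7
step 7: dequeue 0; queue=[2]; order=5,1,3,4,6,7,0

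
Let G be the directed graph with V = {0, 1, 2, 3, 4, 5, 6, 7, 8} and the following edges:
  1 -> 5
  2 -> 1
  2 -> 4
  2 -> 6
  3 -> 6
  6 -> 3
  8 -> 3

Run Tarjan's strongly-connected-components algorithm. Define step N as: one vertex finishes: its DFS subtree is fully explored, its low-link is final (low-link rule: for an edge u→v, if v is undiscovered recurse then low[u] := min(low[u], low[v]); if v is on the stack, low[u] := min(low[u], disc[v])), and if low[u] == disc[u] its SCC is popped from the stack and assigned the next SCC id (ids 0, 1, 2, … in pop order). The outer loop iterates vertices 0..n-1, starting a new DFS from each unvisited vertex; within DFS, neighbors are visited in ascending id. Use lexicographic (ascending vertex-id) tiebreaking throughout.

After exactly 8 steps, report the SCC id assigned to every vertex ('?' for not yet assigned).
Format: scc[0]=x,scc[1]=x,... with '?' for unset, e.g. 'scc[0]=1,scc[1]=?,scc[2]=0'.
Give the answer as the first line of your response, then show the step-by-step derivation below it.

scc[0]=0,scc[1]=2,scc[2]=5,scc[3]=4,scc[4]=3,scc[5]=1,scc[6]=4,scc[7]=6,scc[8]=?

step 1: low=(low[0]=0,low[1]=?,low[2]=?,low[3]=?,low[4]=?,low[5]=?,low[6]=?,low[7]=?,low[8]=?); scc=(scc[0]=0,scc[1]=?,scc[2]=?,scc[3]=?,scc[4]=?,scc[5]=?,scc[6]=?,scc[7]=?,scc[8]=?)
step 2: low=(low[0]=0,low[1]=1,low[2]=?,low[3]=?,low[4]=?,low[5]=2,low[6]=?,low[7]=?,low[8]=?); scc=(scc[0]=0,scc[1]=?,scc[2]=?,scc[3]=?,scc[4]=?,scc[5]=1,scc[6]=?,scc[7]=?,scc[8]=?)
step 3: low=(low[0]=0,low[1]=1,low[2]=?,low[3]=?,low[4]=?,low[5]=2,low[6]=?,low[7]=?,low[8]=?); scc=(scc[0]=0,scc[1]=2,scc[2]=?,scc[3]=?,scc[4]=?,scc[5]=1,scc[6]=?,scc[7]=?,scc[8]=?)
step 4: low=(low[0]=0,low[1]=1,low[2]=3,low[3]=?,low[4]=4,low[5]=2,low[6]=?,low[7]=?,low[8]=?); scc=(scc[0]=0,scc[1]=2,scc[2]=?,scc[3]=?,scc[4]=3,scc[5]=1,scc[6]=?,scc[7]=?,scc[8]=?)
step 5: low=(low[0]=0,low[1]=1,low[2]=3,low[3]=5,low[4]=4,low[5]=2,low[6]=5,low[7]=?,low[8]=?); scc=(scc[0]=0,scc[1]=2,scc[2]=?,scc[3]=?,scc[4]=3,scc[5]=1,scc[6]=?,scc[7]=?,scc[8]=?)
step 6: low=(low[0]=0,low[1]=1,low[2]=3,low[3]=5,low[4]=4,low[5]=2,low[6]=5,low[7]=?,low[8]=?); scc=(scc[0]=0,scc[1]=2,scc[2]=?,scc[3]=4,scc[4]=3,scc[5]=1,scc[6]=4,scc[7]=?,scc[8]=?)
step 7: low=(low[0]=0,low[1]=1,low[2]=3,low[3]=5,low[4]=4,low[5]=2,low[6]=5,low[7]=?,low[8]=?); scc=(scc[0]=0,scc[1]=2,scc[2]=5,scc[3]=4,scc[4]=3,scc[5]=1,scc[6]=4,scc[7]=?,scc[8]=?)
step 8: low=(low[0]=0,low[1]=1,low[2]=3,low[3]=5,low[4]=4,low[5]=2,low[6]=5,low[7]=7,low[8]=?); scc=(scc[0]=0,scc[1]=2,scc[2]=5,scc[3]=4,scc[4]=3,scc[5]=1,scc[6]=4,scc[7]=6,scc[8]=?)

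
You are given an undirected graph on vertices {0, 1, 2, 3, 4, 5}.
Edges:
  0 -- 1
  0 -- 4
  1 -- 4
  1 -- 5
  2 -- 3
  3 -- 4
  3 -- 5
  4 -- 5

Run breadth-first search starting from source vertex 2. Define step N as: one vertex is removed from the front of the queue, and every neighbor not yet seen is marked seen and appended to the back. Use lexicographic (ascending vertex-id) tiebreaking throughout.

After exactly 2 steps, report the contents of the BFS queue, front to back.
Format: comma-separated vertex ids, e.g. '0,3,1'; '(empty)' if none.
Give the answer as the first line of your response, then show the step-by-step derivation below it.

4,5

step 1: dequeue 2; queue=[3]; order=2
step 2: dequeue 3; queue=[4,5]; order=2,3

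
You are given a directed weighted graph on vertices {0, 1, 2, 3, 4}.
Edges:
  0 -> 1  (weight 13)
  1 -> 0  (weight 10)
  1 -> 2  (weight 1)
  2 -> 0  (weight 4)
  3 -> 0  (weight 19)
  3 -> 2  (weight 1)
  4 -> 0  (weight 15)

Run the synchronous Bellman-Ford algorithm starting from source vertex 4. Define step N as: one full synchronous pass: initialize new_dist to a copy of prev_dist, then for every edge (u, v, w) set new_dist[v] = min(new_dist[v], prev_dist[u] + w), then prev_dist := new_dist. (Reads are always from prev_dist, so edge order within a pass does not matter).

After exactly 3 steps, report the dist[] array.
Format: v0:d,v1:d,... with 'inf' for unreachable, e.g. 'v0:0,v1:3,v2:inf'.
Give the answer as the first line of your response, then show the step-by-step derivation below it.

v0:15,v1:28,v2:29,v3:inf,v4:0

step 1: dist = v0:15,v1:inf,v2:inf,v3:inf,v4:0
step 2: dist = v0:15,v1:28,v2:inf,v3:inf,v4:0
step 3: dist = v0:15,v1:28,v2:29,v3:inf,v4:0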